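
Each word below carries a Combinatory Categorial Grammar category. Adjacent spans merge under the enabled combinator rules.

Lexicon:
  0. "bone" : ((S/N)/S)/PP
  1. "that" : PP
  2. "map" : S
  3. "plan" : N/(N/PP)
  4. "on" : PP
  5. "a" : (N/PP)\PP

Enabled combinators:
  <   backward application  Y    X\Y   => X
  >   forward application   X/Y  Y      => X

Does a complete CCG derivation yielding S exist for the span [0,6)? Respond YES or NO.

[0,6] S   >
  [0,3] S/N   >
    [0,2] (S/N)/S   >
      [0,1] "bone" : ((S/N)/S)/PP
      [1,2] "that" : PP
    [2,3] "map" : S
  [3,6] N   >
    [3,4] "plan" : N/(N/PP)
    [4,6] N/PP   <
      [4,5] "on" : PP
      [5,6] "a" : (N/PP)\PP

YES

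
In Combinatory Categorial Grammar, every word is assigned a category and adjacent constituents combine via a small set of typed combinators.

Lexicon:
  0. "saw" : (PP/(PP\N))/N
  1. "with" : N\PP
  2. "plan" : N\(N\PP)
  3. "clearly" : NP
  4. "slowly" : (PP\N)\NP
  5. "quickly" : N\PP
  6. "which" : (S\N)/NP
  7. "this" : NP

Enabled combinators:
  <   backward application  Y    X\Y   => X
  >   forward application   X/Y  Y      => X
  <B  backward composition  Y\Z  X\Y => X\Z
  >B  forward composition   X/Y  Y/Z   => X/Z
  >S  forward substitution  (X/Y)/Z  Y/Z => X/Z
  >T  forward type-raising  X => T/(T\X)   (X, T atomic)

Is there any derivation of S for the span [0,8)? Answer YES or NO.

[0,8] S   <
  [0,5] PP   >
    [0,3] PP/(PP\N)   >
      [0,1] "saw" : (PP/(PP\N))/N
      [1,3] N   <
        [1,2] "with" : N\PP
        [2,3] "plan" : N\(N\PP)
    [3,5] PP\N   <
      [3,4] "clearly" : NP
      [4,5] "slowly" : (PP\N)\NP
  [5,8] S\PP   <B
    [5,6] "quickly" : N\PP
    [6,8] S\N   >
      [6,7] "which" : (S\N)/NP
      [7,8] "this" : NP

YES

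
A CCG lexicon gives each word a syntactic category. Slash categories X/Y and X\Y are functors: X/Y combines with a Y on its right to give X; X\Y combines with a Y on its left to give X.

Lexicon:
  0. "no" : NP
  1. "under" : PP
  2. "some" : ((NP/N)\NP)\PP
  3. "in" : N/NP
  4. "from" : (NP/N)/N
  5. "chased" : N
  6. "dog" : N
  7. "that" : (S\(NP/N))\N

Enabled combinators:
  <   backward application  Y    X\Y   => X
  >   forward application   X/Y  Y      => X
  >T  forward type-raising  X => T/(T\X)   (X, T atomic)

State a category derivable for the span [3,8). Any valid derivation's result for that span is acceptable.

[0,8] S   <
  [0,3] NP/N   <
    [0,1] "no" : NP
    [1,3] (NP/N)\NP   <
      [1,2] "under" : PP
      [2,3] "some" : ((NP/N)\NP)\PP
  [3,8] S\(NP/N)   <
    [3,7] N   >
      [3,4] "in" : N/NP
      [4,7] NP   >
        [4,6] NP/N   >
          [4,5] "from" : (NP/N)/N
          [5,6] "chased" : N
        [6,7] "dog" : N
    [7,8] "that" : (S\(NP/N))\N

S\(NP/N)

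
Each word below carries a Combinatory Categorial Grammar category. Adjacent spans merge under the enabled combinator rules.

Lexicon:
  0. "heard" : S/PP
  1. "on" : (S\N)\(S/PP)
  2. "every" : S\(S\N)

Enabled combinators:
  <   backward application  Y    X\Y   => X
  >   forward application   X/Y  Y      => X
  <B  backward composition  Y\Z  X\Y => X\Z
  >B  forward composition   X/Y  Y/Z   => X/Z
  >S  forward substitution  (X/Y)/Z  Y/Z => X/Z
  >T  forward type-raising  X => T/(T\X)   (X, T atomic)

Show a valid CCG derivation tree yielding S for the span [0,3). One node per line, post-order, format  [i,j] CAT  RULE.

[0,3] S   <
  [0,2] S\N   <
    [0,1] "heard" : S/PP
    [1,2] "on" : (S\N)\(S/PP)
  [2,3] "every" : S\(S\N)

[0,1] S/PP  lex  "heard"
[1,2] (S\N)\(S/PP)  lex  "on"
[0,2] S\N  <  k=1
[2,3] S\(S\N)  lex  "every"
[0,3] S  <  k=2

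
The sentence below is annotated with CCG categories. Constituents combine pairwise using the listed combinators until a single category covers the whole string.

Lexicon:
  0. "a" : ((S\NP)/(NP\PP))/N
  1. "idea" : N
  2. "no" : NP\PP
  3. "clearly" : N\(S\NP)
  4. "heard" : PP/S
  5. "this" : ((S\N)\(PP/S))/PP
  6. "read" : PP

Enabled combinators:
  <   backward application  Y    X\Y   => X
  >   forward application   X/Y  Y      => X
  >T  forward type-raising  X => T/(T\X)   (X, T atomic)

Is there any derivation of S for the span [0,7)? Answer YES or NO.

[0,7] S   <
  [0,4] N   <
    [0,3] S\NP   >
      [0,2] (S\NP)/(NP\PP)   >
        [0,1] "a" : ((S\NP)/(NP\PP))/N
        [1,2] "idea" : N
      [2,3] "no" : NP\PP
    [3,4] "clearly" : N\(S\NP)
  [4,7] S\N   <
    [4,5] "heard" : PP/S
    [5,7] (S\N)\(PP/S)   >
      [5,6] "this" : ((S\N)\(PP/S))/PP
      [6,7] "read" : PP

YES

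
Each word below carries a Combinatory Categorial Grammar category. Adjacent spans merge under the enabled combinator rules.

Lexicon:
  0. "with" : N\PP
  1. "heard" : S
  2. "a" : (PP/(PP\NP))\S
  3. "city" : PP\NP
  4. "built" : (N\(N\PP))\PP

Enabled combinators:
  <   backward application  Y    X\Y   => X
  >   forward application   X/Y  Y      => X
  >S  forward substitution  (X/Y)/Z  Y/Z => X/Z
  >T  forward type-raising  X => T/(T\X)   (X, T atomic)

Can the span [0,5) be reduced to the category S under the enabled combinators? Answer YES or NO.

NO

N\PP S (PP/(PP\NP))\S PP\NP (N\(N\PP))\PP
CKY chart[0,5] = {N, N/(N\N), NP/(NP\N), PP/(PP\N), S/(S\N)}; S ∉ chart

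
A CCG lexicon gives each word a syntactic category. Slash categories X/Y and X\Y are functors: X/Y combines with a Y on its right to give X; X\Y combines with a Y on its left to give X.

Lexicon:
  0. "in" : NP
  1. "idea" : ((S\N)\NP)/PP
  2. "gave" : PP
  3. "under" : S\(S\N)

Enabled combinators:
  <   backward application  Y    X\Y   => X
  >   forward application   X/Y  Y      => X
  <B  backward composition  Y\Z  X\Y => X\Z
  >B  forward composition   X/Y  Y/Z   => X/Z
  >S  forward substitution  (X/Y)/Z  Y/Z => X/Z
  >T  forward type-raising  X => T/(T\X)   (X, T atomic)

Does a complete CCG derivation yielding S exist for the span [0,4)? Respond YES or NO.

YES

[0,4] S   <
  [0,3] S\N   <
    [0,1] "in" : NP
    [1,3] (S\N)\NP   >
      [1,2] "idea" : ((S\N)\NP)/PP
      [2,3] "gave" : PP
  [3,4] "under" : S\(S\N)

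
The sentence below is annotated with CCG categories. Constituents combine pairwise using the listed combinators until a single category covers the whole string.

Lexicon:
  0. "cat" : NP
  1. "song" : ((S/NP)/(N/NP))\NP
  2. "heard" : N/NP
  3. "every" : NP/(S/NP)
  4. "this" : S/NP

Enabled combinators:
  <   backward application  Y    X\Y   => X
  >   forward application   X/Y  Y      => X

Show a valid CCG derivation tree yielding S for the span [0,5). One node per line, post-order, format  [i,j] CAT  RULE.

[0,1] NP  lex  "cat"
[1,2] ((S/NP)/(N/NP))\NP  lex  "song"
[0,2] (S/NP)/(N/NP)  <  k=1
[2,3] N/NP  lex  "heard"
[0,3] S/NP  >  k=2
[3,4] NP/(S/NP)  lex  "every"
[4,5] S/NP  lex  "this"
[3,5] NP  >  k=4
[0,5] S  >  k=3

[0,5] S   >
  [0,3] S/NP   >
    [0,2] (S/NP)/(N/NP)   <
      [0,1] "cat" : NP
      [1,2] "song" : ((S/NP)/(N/NP))\NP
    [2,3] "heard" : N/NP
  [3,5] NP   >
    [3,4] "every" : NP/(S/NP)
    [4,5] "this" : S/NP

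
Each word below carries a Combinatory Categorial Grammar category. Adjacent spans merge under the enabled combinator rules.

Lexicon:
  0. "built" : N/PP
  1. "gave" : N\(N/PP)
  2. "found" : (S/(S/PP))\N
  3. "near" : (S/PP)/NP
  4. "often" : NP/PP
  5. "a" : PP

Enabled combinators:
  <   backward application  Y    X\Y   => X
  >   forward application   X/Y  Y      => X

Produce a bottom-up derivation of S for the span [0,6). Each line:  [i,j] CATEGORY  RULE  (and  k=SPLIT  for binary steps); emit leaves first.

[0,1] N/PP  lex  "built"
[1,2] N\(N/PP)  lex  "gave"
[0,2] N  <  k=1
[2,3] (S/(S/PP))\N  lex  "found"
[0,3] S/(S/PP)  <  k=2
[3,4] (S/PP)/NP  lex  "near"
[4,5] NP/PP  lex  "often"
[5,6] PP  lex  "a"
[4,6] NP  >  k=5
[3,6] S/PP  >  k=4
[0,6] S  >  k=3

[0,6] S   >
  [0,3] S/(S/PP)   <
    [0,2] N   <
      [0,1] "built" : N/PP
      [1,2] "gave" : N\(N/PP)
    [2,3] "found" : (S/(S/PP))\N
  [3,6] S/PP   >
    [3,4] "near" : (S/PP)/NP
    [4,6] NP   >
      [4,5] "often" : NP/PP
      [5,6] "a" : PP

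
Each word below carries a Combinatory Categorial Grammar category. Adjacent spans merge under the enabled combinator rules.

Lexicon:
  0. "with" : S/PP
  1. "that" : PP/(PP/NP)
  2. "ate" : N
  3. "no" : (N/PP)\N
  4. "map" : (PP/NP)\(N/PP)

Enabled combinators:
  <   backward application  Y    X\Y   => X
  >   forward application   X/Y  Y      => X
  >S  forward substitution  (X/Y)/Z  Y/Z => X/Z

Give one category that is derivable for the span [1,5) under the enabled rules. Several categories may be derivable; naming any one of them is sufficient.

PP

[0,5] S   >
  [0,1] "with" : S/PP
  [1,5] PP   >
    [1,2] "that" : PP/(PP/NP)
    [2,5] PP/NP   <
      [2,4] N/PP   <
        [2,3] "ate" : N
        [3,4] "no" : (N/PP)\N
      [4,5] "map" : (PP/NP)\(N/PP)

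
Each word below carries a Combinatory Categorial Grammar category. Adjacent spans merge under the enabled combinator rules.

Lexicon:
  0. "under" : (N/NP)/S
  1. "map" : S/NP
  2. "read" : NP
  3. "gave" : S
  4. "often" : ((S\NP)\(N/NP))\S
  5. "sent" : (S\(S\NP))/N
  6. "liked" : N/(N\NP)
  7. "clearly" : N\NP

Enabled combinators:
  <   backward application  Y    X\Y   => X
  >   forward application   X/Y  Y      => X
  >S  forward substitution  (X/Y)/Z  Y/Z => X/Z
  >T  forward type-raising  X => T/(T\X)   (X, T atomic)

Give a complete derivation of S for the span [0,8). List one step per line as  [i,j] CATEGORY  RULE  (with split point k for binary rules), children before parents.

[0,1] (N/NP)/S  lex  "under"
[1,2] S/NP  lex  "map"
[2,3] NP  lex  "read"
[1,3] S  >  k=2
[0,3] N/NP  >  k=1
[3,4] S  lex  "gave"
[4,5] ((S\NP)\(N/NP))\S  lex  "often"
[3,5] (S\NP)\(N/NP)  <  k=4
[0,5] S\NP  <  k=3
[5,6] (S\(S\NP))/N  lex  "sent"
[6,7] N/(N\NP)  lex  "liked"
[7,8] N\NP  lex  "clearly"
[6,8] N  >  k=7
[5,8] S\(S\NP)  >  k=6
[0,8] S  <  k=5

[0,8] S   <
  [0,5] S\NP   <
    [0,3] N/NP   >
      [0,1] "under" : (N/NP)/S
      [1,3] S   >
        [1,2] "map" : S/NP
        [2,3] "read" : NP
    [3,5] (S\NP)\(N/NP)   <
      [3,4] "gave" : S
      [4,5] "often" : ((S\NP)\(N/NP))\S
  [5,8] S\(S\NP)   >
    [5,6] "sent" : (S\(S\NP))/N
    [6,8] N   >
      [6,7] "liked" : N/(N\NP)
      [7,8] "clearly" : N\NP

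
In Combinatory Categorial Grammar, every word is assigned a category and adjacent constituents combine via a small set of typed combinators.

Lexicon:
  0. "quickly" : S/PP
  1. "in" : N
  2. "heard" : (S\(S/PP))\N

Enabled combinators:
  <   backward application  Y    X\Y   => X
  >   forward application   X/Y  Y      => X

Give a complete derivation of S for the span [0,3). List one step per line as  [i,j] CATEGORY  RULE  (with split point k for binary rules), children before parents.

[0,1] S/PP  lex  "quickly"
[1,2] N  lex  "in"
[2,3] (S\(S/PP))\N  lex  "heard"
[1,3] S\(S/PP)  <  k=2
[0,3] S  <  k=1

[0,3] S   <
  [0,1] "quickly" : S/PP
  [1,3] S\(S/PP)   <
    [1,2] "in" : N
    [2,3] "heard" : (S\(S/PP))\N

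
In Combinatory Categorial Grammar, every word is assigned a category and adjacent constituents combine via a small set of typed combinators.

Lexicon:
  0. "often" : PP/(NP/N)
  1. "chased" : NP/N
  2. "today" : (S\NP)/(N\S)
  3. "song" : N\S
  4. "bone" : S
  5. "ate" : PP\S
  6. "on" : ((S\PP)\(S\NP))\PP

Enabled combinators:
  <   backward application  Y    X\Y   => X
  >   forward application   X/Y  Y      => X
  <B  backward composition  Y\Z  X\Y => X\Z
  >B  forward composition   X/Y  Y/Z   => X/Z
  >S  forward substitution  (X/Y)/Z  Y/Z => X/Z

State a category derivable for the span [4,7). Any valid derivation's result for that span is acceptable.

[0,7] S   <
  [0,2] PP   >
    [0,1] "often" : PP/(NP/N)
    [1,2] "chased" : NP/N
  [2,7] S\PP   <
    [2,4] S\NP   >
      [2,3] "today" : (S\NP)/(N\S)
      [3,4] "song" : N\S
    [4,7] (S\PP)\(S\NP)   <
      [4,6] PP   <
        [4,5] "bone" : S
        [5,6] "ate" : PP\S
      [6,7] "on" : ((S\PP)\(S\NP))\PP

(S\PP)\(S\NP)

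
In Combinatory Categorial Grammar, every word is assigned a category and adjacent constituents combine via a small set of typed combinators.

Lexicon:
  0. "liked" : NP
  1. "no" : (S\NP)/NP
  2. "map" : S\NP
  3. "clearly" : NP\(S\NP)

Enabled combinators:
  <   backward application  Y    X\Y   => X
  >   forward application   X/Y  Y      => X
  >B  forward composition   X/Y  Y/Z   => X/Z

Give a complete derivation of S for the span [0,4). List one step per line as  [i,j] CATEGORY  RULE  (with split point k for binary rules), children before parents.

[0,4] S   <
  [0,1] "liked" : NP
  [1,4] S\NP   >
    [1,2] "no" : (S\NP)/NP
    [2,4] NP   <
      [2,3] "map" : S\NP
      [3,4] "clearly" : NP\(S\NP)

[0,1] NP  lex  "liked"
[1,2] (S\NP)/NP  lex  "no"
[2,3] S\NP  lex  "map"
[3,4] NP\(S\NP)  lex  "clearly"
[2,4] NP  <  k=3
[1,4] S\NP  >  k=2
[0,4] S  <  k=1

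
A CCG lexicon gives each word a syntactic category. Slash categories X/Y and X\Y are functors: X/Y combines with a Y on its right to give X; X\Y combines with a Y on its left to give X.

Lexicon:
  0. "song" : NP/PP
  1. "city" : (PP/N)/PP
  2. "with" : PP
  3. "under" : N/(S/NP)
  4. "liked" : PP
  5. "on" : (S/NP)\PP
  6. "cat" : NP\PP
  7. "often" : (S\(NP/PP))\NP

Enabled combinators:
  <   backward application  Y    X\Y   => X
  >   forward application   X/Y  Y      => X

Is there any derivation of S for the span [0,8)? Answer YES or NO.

[0,8] S   <
  [0,1] "song" : NP/PP
  [1,8] S\(NP/PP)   <
    [1,7] NP   <
      [1,6] PP   >
        [1,3] PP/N   >
          [1,2] "city" : (PP/N)/PP
          [2,3] "with" : PP
        [3,6] N   >
          [3,4] "under" : N/(S/NP)
          [4,6] S/NP   <
            [4,5] "liked" : PP
            [5,6] "on" : (S/NP)\PP
      [6,7] "cat" : NP\PP
    [7,8] "often" : (S\(NP/PP))\NP

YES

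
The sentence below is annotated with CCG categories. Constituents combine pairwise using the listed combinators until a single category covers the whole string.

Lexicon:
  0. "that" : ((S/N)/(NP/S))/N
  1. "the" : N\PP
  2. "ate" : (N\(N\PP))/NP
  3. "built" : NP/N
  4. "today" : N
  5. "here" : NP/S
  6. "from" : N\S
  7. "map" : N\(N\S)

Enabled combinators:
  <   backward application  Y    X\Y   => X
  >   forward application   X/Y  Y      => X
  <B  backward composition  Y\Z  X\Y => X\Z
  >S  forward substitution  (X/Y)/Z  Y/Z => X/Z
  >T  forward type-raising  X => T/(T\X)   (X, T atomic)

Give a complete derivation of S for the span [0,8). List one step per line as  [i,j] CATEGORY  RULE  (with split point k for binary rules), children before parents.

[0,1] ((S/N)/(NP/S))/N  lex  "that"
[1,2] N\PP  lex  "the"
[2,3] (N\(N\PP))/NP  lex  "ate"
[3,4] NP/N  lex  "built"
[4,5] N  lex  "today"
[3,5] NP  >  k=4
[2,5] N\(N\PP)  >  k=3
[1,5] N  <  k=2
[0,5] (S/N)/(NP/S)  >  k=1
[5,6] NP/S  lex  "here"
[0,6] S/N  >  k=5
[6,7] N\S  lex  "from"
[7,8] N\(N\S)  lex  "map"
[6,8] N  <  k=7
[0,8] S  >  k=6

[0,8] S   >
  [0,6] S/N   >
    [0,5] (S/N)/(NP/S)   >
      [0,1] "that" : ((S/N)/(NP/S))/N
      [1,5] N   <
        [1,2] "the" : N\PP
        [2,5] N\(N\PP)   >
          [2,3] "ate" : (N\(N\PP))/NP
          [3,5] NP   >
            [3,4] "built" : NP/N
            [4,5] "today" : N
    [5,6] "here" : NP/S
  [6,8] N   <
    [6,7] "from" : N\S
    [7,8] "map" : N\(N\S)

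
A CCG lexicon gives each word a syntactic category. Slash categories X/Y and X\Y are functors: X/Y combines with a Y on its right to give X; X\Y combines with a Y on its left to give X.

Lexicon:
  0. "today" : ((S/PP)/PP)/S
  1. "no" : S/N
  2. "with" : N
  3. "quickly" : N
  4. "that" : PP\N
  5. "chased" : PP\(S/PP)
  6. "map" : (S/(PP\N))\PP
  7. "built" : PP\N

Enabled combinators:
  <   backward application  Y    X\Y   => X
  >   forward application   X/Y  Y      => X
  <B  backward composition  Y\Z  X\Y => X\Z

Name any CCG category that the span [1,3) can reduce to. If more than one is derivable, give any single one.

[0,8] S   >
  [0,7] S/(PP\N)   <
    [0,6] PP   <
      [0,5] S/PP   >
        [0,3] (S/PP)/PP   >
          [0,1] "today" : ((S/PP)/PP)/S
          [1,3] S   >
            [1,2] "no" : S/N
            [2,3] "with" : N
        [3,5] PP   <
          [3,4] "quickly" : N
          [4,5] "that" : PP\N
      [5,6] "chased" : PP\(S/PP)
    [6,7] "map" : (S/(PP\N))\PP
  [7,8] "built" : PP\N

S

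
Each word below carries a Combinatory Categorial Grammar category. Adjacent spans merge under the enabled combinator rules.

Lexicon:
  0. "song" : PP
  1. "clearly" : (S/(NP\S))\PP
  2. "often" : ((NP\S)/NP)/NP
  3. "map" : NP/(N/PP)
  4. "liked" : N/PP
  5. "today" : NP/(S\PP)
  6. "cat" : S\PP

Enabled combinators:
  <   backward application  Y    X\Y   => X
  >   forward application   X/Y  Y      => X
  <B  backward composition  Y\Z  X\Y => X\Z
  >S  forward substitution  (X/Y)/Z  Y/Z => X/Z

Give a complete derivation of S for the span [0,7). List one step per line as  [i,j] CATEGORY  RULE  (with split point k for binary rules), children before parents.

[0,7] S   >
  [0,2] S/(NP\S)   <
    [0,1] "song" : PP
    [1,2] "clearly" : (S/(NP\S))\PP
  [2,7] NP\S   >
    [2,5] (NP\S)/NP   >
      [2,3] "often" : ((NP\S)/NP)/NP
      [3,5] NP   >
        [3,4] "map" : NP/(N/PP)
        [4,5] "liked" : N/PP
    [5,7] NP   >
      [5,6] "today" : NP/(S\PP)
      [6,7] "cat" : S\PP

[0,1] PP  lex  "song"
[1,2] (S/(NP\S))\PP  lex  "clearly"
[0,2] S/(NP\S)  <  k=1
[2,3] ((NP\S)/NP)/NP  lex  "often"
[3,4] NP/(N/PP)  lex  "map"
[4,5] N/PP  lex  "liked"
[3,5] NP  >  k=4
[2,5] (NP\S)/NP  >  k=3
[5,6] NP/(S\PP)  lex  "today"
[6,7] S\PP  lex  "cat"
[5,7] NP  >  k=6
[2,7] NP\S  >  k=5
[0,7] S  >  k=2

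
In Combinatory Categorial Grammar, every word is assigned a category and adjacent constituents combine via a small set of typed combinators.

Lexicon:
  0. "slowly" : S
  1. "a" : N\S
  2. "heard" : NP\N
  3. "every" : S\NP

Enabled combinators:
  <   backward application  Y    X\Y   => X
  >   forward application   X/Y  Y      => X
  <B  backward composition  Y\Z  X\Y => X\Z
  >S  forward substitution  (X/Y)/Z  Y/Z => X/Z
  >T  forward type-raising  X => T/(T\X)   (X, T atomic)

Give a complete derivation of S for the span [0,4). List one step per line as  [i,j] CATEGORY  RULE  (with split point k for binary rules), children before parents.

[0,4] S   <
  [0,2] N   >
    [0,1] N/(N\S)   >T
      [0,1] "slowly" : S
    [1,2] "a" : N\S
  [2,4] S\N   <B
    [2,3] "heard" : NP\N
    [3,4] "every" : S\NP

[0,1] S  lex  "slowly"
[0,1] N/(N\S)  >T
[1,2] N\S  lex  "a"
[0,2] N  >  k=1
[2,3] NP\N  lex  "heard"
[3,4] S\NP  lex  "every"
[2,4] S\N  <B  k=3
[0,4] S  <  k=2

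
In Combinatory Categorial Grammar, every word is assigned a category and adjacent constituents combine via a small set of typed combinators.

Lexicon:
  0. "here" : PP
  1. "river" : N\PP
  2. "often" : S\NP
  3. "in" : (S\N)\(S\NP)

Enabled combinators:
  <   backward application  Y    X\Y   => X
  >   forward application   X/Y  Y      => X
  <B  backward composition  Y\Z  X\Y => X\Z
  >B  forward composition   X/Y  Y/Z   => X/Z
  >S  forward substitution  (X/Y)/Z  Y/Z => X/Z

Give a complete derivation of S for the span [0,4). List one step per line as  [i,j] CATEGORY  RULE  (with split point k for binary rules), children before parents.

[0,4] S   <
  [0,2] N   <
    [0,1] "here" : PP
    [1,2] "river" : N\PP
  [2,4] S\N   <
    [2,3] "often" : S\NP
    [3,4] "in" : (S\N)\(S\NP)

[0,1] PP  lex  "here"
[1,2] N\PP  lex  "river"
[0,2] N  <  k=1
[2,3] S\NP  lex  "often"
[3,4] (S\N)\(S\NP)  lex  "in"
[2,4] S\N  <  k=3
[0,4] S  <  k=2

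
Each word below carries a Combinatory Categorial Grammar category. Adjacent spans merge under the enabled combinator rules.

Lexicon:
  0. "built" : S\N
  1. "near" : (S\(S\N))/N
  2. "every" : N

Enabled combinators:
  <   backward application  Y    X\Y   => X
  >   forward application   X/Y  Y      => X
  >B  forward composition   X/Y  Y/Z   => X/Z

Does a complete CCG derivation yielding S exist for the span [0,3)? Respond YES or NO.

YES

[0,3] S   <
  [0,1] "built" : S\N
  [1,3] S\(S\N)   >
    [1,2] "near" : (S\(S\N))/N
    [2,3] "every" : N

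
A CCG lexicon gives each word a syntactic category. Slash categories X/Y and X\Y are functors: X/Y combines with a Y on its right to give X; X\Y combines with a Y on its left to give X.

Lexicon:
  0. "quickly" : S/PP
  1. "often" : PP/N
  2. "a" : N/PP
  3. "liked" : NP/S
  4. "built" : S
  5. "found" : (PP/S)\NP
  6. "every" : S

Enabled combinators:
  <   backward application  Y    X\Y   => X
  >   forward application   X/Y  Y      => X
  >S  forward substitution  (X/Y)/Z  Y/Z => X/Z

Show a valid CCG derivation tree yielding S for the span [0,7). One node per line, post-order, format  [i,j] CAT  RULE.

[0,1] S/PP  lex  "quickly"
[1,2] PP/N  lex  "often"
[2,3] N/PP  lex  "a"
[3,4] NP/S  lex  "liked"
[4,5] S  lex  "built"
[3,5] NP  >  k=4
[5,6] (PP/S)\NP  lex  "found"
[3,6] PP/S  <  k=5
[6,7] S  lex  "every"
[3,7] PP  >  k=6
[2,7] N  >  k=3
[1,7] PP  >  k=2
[0,7] S  >  k=1

[0,7] S   >
  [0,1] "quickly" : S/PP
  [1,7] PP   >
    [1,2] "often" : PP/N
    [2,7] N   >
      [2,3] "a" : N/PP
      [3,7] PP   >
        [3,6] PP/S   <
          [3,5] NP   >
            [3,4] "liked" : NP/S
            [4,5] "built" : S
          [5,6] "found" : (PP/S)\NP
        [6,7] "every" : S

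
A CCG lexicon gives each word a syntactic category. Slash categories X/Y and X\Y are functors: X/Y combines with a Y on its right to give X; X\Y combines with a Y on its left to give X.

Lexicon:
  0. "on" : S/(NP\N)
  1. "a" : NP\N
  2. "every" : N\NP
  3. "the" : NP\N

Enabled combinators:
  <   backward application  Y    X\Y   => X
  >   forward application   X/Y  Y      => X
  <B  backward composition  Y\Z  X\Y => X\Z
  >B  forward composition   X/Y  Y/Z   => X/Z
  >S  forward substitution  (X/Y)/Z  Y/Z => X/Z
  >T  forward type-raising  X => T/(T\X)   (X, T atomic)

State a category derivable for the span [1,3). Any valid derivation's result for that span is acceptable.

[0,4] S   >
  [0,1] "on" : S/(NP\N)
  [1,4] NP\N   <B
    [1,3] N\N   <B
      [1,2] "a" : NP\N
      [2,3] "every" : N\NP
    [3,4] "the" : NP\N

N\N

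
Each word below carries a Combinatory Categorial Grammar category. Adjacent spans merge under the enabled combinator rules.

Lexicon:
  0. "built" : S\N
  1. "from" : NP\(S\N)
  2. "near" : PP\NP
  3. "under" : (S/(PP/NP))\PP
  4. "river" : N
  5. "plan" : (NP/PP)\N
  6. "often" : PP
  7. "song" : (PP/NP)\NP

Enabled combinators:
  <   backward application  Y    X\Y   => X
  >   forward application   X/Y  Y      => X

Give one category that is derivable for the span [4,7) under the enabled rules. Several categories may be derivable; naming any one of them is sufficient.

NP

[0,8] S   >
  [0,4] S/(PP/NP)   <
    [0,3] PP   <
      [0,2] NP   <
        [0,1] "built" : S\N
        [1,2] "from" : NP\(S\N)
      [2,3] "near" : PP\NP
    [3,4] "under" : (S/(PP/NP))\PP
  [4,8] PP/NP   <
    [4,7] NP   >
      [4,6] NP/PP   <
        [4,5] "river" : N
        [5,6] "plan" : (NP/PP)\N
      [6,7] "often" : PP
    [7,8] "song" : (PP/NP)\NP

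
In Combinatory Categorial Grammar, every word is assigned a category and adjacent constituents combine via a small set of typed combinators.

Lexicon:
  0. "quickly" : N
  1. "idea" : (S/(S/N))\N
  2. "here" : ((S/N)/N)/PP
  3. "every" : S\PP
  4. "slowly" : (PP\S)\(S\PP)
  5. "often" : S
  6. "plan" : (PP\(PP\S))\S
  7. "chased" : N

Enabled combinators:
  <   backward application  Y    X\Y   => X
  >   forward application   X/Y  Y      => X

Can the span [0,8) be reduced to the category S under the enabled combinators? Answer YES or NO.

[0,8] S   >
  [0,2] S/(S/N)   <
    [0,1] "quickly" : N
    [1,2] "idea" : (S/(S/N))\N
  [2,8] S/N   >
    [2,7] (S/N)/N   >
      [2,3] "here" : ((S/N)/N)/PP
      [3,7] PP   <
        [3,5] PP\S   <
          [3,4] "every" : S\PP
          [4,5] "slowly" : (PP\S)\(S\PP)
        [5,7] PP\(PP\S)   <
          [5,6] "often" : S
          [6,7] "plan" : (PP\(PP\S))\S
    [7,8] "chased" : N

YES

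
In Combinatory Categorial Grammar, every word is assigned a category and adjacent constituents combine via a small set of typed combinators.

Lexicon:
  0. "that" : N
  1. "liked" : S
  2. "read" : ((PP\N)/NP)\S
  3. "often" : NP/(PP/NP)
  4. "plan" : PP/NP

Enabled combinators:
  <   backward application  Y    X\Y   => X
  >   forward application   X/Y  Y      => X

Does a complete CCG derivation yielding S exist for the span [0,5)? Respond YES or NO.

NO

N S ((PP\N)/NP)\S NP/(PP/NP) PP/NP
CKY chart[0,5] = {PP}; S ∉ chart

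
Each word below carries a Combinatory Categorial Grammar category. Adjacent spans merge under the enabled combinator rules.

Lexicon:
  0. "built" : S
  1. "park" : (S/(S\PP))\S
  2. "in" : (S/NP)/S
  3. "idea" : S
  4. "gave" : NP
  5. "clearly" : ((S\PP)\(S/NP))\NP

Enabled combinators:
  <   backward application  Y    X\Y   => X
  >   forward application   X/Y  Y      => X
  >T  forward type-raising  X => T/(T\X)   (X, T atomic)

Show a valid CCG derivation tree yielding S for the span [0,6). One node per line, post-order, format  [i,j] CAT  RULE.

[0,1] S  lex  "built"
[1,2] (S/(S\PP))\S  lex  "park"
[0,2] S/(S\PP)  <  k=1
[2,3] (S/NP)/S  lex  "in"
[3,4] S  lex  "idea"
[2,4] S/NP  >  k=3
[4,5] NP  lex  "gave"
[5,6] ((S\PP)\(S/NP))\NP  lex  "clearly"
[4,6] (S\PP)\(S/NP)  <  k=5
[2,6] S\PP  <  k=4
[0,6] S  >  k=2

[0,6] S   >
  [0,2] S/(S\PP)   <
    [0,1] "built" : S
    [1,2] "park" : (S/(S\PP))\S
  [2,6] S\PP   <
    [2,4] S/NP   >
      [2,3] "in" : (S/NP)/S
      [3,4] "idea" : S
    [4,6] (S\PP)\(S/NP)   <
      [4,5] "gave" : NP
      [5,6] "clearly" : ((S\PP)\(S/NP))\NP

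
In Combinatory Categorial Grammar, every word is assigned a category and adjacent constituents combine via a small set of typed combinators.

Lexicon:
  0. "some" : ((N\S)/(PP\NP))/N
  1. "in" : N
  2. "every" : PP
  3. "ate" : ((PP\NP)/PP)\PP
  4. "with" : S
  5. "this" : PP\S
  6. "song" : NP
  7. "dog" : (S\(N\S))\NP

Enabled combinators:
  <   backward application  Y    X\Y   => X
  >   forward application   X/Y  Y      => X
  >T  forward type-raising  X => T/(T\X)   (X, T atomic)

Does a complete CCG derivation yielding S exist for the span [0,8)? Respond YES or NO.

[0,8] S   <
  [0,6] N\S   >
    [0,2] (N\S)/(PP\NP)   >
      [0,1] "some" : ((N\S)/(PP\NP))/N
      [1,2] "in" : N
    [2,6] PP\NP   >
      [2,4] (PP\NP)/PP   <
        [2,3] "every" : PP
        [3,4] "ate" : ((PP\NP)/PP)\PP
      [4,6] PP   <
        [4,5] "with" : S
        [5,6] "this" : PP\S
  [6,8] S\(N\S)   <
    [6,7] "song" : NP
    [7,8] "dog" : (S\(N\S))\NP

YES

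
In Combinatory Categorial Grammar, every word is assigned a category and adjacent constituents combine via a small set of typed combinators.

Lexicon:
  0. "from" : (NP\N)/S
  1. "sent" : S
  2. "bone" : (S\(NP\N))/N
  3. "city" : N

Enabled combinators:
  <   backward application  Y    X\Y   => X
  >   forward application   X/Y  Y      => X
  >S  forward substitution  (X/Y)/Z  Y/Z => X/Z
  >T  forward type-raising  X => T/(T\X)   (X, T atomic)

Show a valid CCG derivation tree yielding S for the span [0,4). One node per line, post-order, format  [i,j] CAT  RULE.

[0,4] S   <
  [0,2] NP\N   >
    [0,1] "from" : (NP\N)/S
    [1,2] "sent" : S
  [2,4] S\(NP\N)   >
    [2,3] "bone" : (S\(NP\N))/N
    [3,4] "city" : N

[0,1] (NP\N)/S  lex  "from"
[1,2] S  lex  "sent"
[0,2] NP\N  >  k=1
[2,3] (S\(NP\N))/N  lex  "bone"
[3,4] N  lex  "city"
[2,4] S\(NP\N)  >  k=3
[0,4] S  <  k=2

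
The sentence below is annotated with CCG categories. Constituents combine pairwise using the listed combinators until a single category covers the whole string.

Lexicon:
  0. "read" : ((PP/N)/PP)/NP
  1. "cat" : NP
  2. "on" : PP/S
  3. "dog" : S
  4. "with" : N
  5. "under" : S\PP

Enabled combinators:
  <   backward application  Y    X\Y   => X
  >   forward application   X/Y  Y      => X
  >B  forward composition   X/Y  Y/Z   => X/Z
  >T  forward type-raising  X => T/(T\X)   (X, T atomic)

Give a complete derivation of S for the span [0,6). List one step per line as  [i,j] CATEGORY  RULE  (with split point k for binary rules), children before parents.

[0,6] S   <
  [0,5] PP   >
    [0,4] PP/N   >
      [0,2] (PP/N)/PP   >
        [0,1] "read" : ((PP/N)/PP)/NP
        [1,2] "cat" : NP
      [2,4] PP   >
        [2,3] "on" : PP/S
        [3,4] "dog" : S
    [4,5] "with" : N
  [5,6] "under" : S\PP

[0,1] ((PP/N)/PP)/NP  lex  "read"
[1,2] NP  lex  "cat"
[0,2] (PP/N)/PP  >  k=1
[2,3] PP/S  lex  "on"
[3,4] S  lex  "dog"
[2,4] PP  >  k=3
[0,4] PP/N  >  k=2
[4,5] N  lex  "with"
[0,5] PP  >  k=4
[5,6] S\PP  lex  "under"
[0,6] S  <  k=5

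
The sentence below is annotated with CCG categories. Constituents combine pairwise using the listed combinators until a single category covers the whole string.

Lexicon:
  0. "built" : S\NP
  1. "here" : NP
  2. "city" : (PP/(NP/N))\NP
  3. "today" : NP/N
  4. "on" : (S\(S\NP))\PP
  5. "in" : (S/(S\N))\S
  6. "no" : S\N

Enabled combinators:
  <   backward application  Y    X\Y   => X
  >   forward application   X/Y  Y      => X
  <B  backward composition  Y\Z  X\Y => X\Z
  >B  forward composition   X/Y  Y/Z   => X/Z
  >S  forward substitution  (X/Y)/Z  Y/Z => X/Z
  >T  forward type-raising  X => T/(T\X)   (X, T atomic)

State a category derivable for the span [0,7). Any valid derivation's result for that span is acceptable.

[0,7] S   >
  [0,6] S/(S\N)   <
    [0,5] S   <
      [0,1] "built" : S\NP
      [1,5] S\(S\NP)   <
        [1,4] PP   >
          [1,3] PP/(NP/N)   <
            [1,2] "here" : NP
            [2,3] "city" : (PP/(NP/N))\NP
          [3,4] "today" : NP/N
        [4,5] "on" : (S\(S\NP))\PP
    [5,6] "in" : (S/(S\N))\S
  [6,7] "no" : S\N

S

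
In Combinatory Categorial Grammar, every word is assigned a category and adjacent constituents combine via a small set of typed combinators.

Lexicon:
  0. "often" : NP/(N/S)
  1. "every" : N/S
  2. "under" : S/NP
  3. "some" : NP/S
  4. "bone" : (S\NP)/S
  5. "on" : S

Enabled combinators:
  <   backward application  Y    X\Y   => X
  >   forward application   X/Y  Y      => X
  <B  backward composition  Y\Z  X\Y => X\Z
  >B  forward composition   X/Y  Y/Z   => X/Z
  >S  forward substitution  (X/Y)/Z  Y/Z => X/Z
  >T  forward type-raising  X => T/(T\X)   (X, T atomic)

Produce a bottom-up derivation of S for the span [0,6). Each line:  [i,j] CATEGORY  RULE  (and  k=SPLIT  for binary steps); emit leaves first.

[0,1] NP/(N/S)  lex  "often"
[1,2] N/S  lex  "every"
[2,3] S/NP  lex  "under"
[1,3] N/NP  >B  k=2
[3,4] NP/S  lex  "some"
[1,4] N/S  >B  k=3
[0,4] NP  >  k=1
[4,5] (S\NP)/S  lex  "bone"
[5,6] S  lex  "on"
[4,6] S\NP  >  k=5
[0,6] S  <  k=4

[0,6] S   <
  [0,4] NP   >
    [0,1] "often" : NP/(N/S)
    [1,4] N/S   >B
      [1,3] N/NP   >B
        [1,2] "every" : N/S
        [2,3] "under" : S/NP
      [3,4] "some" : NP/S
  [4,6] S\NP   >
    [4,5] "bone" : (S\NP)/S
    [5,6] "on" : S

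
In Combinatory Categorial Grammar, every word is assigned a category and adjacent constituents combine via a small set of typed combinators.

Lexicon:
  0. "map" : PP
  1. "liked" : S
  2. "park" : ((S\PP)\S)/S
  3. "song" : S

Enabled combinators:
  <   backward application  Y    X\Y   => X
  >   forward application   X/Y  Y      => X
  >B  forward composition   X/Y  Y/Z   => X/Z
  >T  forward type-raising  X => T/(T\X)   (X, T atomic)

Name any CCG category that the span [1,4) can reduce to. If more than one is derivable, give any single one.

[0,4] S   <
  [0,1] "map" : PP
  [1,4] S\PP   <
    [1,2] "liked" : S
    [2,4] (S\PP)\S   >
      [2,3] "park" : ((S\PP)\S)/S
      [3,4] "song" : S

S\PP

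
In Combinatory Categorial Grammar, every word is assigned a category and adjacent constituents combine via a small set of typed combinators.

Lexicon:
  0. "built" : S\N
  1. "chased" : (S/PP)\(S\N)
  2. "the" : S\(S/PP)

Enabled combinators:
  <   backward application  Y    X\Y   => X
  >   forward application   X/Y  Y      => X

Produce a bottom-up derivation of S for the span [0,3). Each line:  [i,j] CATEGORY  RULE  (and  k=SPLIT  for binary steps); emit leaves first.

[0,3] S   <
  [0,2] S/PP   <
    [0,1] "built" : S\N
    [1,2] "chased" : (S/PP)\(S\N)
  [2,3] "the" : S\(S/PP)

[0,1] S\N  lex  "built"
[1,2] (S/PP)\(S\N)  lex  "chased"
[0,2] S/PP  <  k=1
[2,3] S\(S/PP)  lex  "the"
[0,3] S  <  k=2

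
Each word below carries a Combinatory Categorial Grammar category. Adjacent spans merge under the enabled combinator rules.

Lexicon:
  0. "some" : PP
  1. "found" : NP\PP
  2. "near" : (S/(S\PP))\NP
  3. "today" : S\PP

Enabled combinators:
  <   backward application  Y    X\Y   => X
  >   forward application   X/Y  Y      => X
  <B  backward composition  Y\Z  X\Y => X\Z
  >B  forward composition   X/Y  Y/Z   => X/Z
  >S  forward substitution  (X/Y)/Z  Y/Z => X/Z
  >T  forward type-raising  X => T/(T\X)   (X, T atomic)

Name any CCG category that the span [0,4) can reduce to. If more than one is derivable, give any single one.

S

[0,4] S   >
  [0,3] S/(S\PP)   <
    [0,2] NP   >
      [0,1] NP/(NP\PP)   >T
        [0,1] "some" : PP
      [1,2] "found" : NP\PP
    [2,3] "near" : (S/(S\PP))\NP
  [3,4] "today" : S\PP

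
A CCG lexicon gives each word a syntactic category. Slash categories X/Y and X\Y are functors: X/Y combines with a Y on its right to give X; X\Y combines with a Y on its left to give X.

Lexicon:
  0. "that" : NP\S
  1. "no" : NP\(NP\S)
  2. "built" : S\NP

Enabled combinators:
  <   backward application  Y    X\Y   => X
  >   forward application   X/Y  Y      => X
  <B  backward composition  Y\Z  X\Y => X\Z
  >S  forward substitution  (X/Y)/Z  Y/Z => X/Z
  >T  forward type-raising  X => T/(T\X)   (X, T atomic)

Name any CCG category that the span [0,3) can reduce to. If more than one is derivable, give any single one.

[0,3] S   <
  [0,2] NP   <
    [0,1] "that" : NP\S
    [1,2] "no" : NP\(NP\S)
  [2,3] "built" : S\NP

S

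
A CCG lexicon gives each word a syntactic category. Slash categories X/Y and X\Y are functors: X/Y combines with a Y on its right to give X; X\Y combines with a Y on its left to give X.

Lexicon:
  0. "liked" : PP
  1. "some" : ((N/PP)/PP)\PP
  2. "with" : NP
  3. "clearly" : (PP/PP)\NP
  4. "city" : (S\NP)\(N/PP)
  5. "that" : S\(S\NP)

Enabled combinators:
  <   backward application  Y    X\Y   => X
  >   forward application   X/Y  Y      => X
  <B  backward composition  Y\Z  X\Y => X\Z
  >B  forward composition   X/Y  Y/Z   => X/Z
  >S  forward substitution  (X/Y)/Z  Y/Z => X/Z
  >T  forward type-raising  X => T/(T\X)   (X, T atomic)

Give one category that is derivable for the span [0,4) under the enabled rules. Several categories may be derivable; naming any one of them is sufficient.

N/PP

[0,6] S   <
  [0,5] S\NP   <
    [0,4] N/PP   >S
      [0,2] (N/PP)/PP   <
        [0,1] "liked" : PP
        [1,2] "some" : ((N/PP)/PP)\PP
      [2,4] PP/PP   <
        [2,3] "with" : NP
        [3,4] "clearly" : (PP/PP)\NP
    [4,5] "city" : (S\NP)\(N/PP)
  [5,6] "that" : S\(S\NP)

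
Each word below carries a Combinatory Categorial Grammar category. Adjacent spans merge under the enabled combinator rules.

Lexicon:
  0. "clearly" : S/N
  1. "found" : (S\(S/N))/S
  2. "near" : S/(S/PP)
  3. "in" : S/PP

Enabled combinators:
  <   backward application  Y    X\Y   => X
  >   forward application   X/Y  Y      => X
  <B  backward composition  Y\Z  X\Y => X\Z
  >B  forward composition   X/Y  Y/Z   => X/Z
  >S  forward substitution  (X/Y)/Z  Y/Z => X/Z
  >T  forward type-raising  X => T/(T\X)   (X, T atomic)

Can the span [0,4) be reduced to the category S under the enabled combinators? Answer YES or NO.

[0,4] S   <
  [0,1] "clearly" : S/N
  [1,4] S\(S/N)   >
    [1,2] "found" : (S\(S/N))/S
    [2,4] S   >
      [2,3] "near" : S/(S/PP)
      [3,4] "in" : S/PP

YES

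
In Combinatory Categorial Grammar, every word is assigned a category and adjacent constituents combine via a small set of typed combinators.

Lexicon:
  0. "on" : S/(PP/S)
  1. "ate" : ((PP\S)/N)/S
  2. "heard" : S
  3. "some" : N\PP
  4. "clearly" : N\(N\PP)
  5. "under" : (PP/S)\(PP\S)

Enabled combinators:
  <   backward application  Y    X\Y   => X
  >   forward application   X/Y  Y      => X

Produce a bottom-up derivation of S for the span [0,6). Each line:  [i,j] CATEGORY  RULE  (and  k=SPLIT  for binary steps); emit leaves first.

[0,1] S/(PP/S)  lex  "on"
[1,2] ((PP\S)/N)/S  lex  "ate"
[2,3] S  lex  "heard"
[1,3] (PP\S)/N  >  k=2
[3,4] N\PP  lex  "some"
[4,5] N\(N\PP)  lex  "clearly"
[3,5] N  <  k=4
[1,5] PP\S  >  k=3
[5,6] (PP/S)\(PP\S)  lex  "under"
[1,6] PP/S  <  k=5
[0,6] S  >  k=1

[0,6] S   >
  [0,1] "on" : S/(PP/S)
  [1,6] PP/S   <
    [1,5] PP\S   >
      [1,3] (PP\S)/N   >
        [1,2] "ate" : ((PP\S)/N)/S
        [2,3] "heard" : S
      [3,5] N   <
        [3,4] "some" : N\PP
        [4,5] "clearly" : N\(N\PP)
    [5,6] "under" : (PP/S)\(PP\S)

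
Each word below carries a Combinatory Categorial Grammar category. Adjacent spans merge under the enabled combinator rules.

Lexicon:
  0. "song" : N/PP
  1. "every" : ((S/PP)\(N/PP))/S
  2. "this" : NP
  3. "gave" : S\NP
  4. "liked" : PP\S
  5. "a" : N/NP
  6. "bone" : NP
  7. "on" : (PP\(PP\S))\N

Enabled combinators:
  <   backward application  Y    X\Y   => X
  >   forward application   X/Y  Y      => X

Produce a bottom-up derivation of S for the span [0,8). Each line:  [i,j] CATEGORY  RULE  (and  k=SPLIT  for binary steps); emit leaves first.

[0,8] S   >
  [0,4] S/PP   <
    [0,1] "song" : N/PP
    [1,4] (S/PP)\(N/PP)   >
      [1,2] "every" : ((S/PP)\(N/PP))/S
      [2,4] S   <
        [2,3] "this" : NP
        [3,4] "gave" : S\NP
  [4,8] PP   <
    [4,5] "liked" : PP\S
    [5,8] PP\(PP\S)   <
      [5,7] N   >
        [5,6] "a" : N/NP
        [6,7] "bone" : NP
      [7,8] "on" : (PP\(PP\S))\N

[0,1] N/PP  lex  "song"
[1,2] ((S/PP)\(N/PP))/S  lex  "every"
[2,3] NP  lex  "this"
[3,4] S\NP  lex  "gave"
[2,4] S  <  k=3
[1,4] (S/PP)\(N/PP)  >  k=2
[0,4] S/PP  <  k=1
[4,5] PP\S  lex  "liked"
[5,6] N/NP  lex  "a"
[6,7] NP  lex  "bone"
[5,7] N  >  k=6
[7,8] (PP\(PP\S))\N  lex  "on"
[5,8] PP\(PP\S)  <  k=7
[4,8] PP  <  k=5
[0,8] S  >  k=4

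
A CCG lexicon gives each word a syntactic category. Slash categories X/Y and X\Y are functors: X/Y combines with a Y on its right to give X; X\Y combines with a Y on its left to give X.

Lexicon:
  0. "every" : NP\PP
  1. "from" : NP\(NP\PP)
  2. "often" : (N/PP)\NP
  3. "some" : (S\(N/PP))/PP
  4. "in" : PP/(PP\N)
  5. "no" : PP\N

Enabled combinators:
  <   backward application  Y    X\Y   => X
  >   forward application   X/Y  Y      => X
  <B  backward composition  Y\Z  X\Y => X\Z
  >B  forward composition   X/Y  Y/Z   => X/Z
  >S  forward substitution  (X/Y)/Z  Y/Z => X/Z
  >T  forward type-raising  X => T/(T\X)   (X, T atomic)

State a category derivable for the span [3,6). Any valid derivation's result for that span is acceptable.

S\(N/PP)

[0,6] S   <
  [0,2] NP   <
    [0,1] "every" : NP\PP
    [1,2] "from" : NP\(NP\PP)
  [2,6] S\NP   <B
    [2,3] "often" : (N/PP)\NP
    [3,6] S\(N/PP)   >
      [3,4] "some" : (S\(N/PP))/PP
      [4,6] PP   >
        [4,5] "in" : PP/(PP\N)
        [5,6] "no" : PP\N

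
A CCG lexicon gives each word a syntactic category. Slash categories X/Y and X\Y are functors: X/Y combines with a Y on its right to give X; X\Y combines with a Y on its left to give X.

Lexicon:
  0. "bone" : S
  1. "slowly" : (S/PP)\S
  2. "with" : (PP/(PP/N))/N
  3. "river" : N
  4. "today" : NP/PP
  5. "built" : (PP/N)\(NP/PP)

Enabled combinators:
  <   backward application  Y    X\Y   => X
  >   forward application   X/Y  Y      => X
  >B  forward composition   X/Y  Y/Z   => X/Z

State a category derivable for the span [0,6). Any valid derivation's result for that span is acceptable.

S

[0,6] S   >
  [0,2] S/PP   <
    [0,1] "bone" : S
    [1,2] "slowly" : (S/PP)\S
  [2,6] PP   >
    [2,4] PP/(PP/N)   >
      [2,3] "with" : (PP/(PP/N))/N
      [3,4] "river" : N
    [4,6] PP/N   <
      [4,5] "today" : NP/PP
      [5,6] "built" : (PP/N)\(NP/PP)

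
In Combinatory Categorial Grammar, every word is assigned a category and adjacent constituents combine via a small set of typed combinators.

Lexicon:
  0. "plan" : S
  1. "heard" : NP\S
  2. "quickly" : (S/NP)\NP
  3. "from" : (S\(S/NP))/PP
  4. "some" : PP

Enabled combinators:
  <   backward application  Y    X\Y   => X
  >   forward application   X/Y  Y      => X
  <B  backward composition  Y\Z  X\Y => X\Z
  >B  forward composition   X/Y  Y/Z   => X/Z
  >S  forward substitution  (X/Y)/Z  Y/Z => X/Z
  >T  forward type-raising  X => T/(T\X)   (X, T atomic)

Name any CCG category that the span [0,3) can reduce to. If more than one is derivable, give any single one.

[0,5] S   <
  [0,3] S/NP   <
    [0,2] NP   <
      [0,1] "plan" : S
      [1,2] "heard" : NP\S
    [2,3] "quickly" : (S/NP)\NP
  [3,5] S\(S/NP)   >
    [3,4] "from" : (S\(S/NP))/PP
    [4,5] "some" : PP

S/NP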